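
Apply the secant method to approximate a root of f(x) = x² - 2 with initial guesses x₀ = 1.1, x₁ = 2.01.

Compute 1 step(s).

f(x) = x² - 2
x₀ = 1.1, x₁ = 2.01

Secant formula: x_{n+1} = x_n - f(x_n)(x_n - x_{n-1})/(f(x_n) - f(x_{n-1}))

Iteration 1:
  f(1.100000) = -0.790000
  f(2.010000) = 2.040100
  x_2 = 2.010000 - 2.040100×(2.010000 - 1.100000)/(2.040100 - (-0.790000))
       = 1.354019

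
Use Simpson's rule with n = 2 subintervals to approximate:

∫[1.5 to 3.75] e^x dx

f(x) = e^x
a = 1.5, b = 3.75, n = 2
h = (b - a)/n = 1.125000

Simpson's rule: (h/3)[f(x₀) + 4f(x₁) + 2f(x₂) + ... + f(xₙ)]

x_0 = 1.5000, f(x_0) = 4.481689, coefficient = 1
x_1 = 2.6250, f(x_1) = 13.804574, coefficient = 4
x_2 = 3.7500, f(x_2) = 42.521082, coefficient = 1

I ≈ (1.125000/3) × 102.221068 = 38.332900
Exact value: 38.039393
Error: 0.293508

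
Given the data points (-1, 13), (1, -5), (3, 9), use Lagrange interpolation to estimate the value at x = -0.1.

Lagrange interpolation formula:
P(x) = Σ yᵢ × Lᵢ(x)
where Lᵢ(x) = Π_{j≠i} (x - xⱼ)/(xᵢ - xⱼ)

L_0(-0.1) = (-0.1 - 1)/(-1 - 1) × (-0.1 - 3)/(-1 - 3) = 0.426250
L_1(-0.1) = (-0.1 - (-1))/(1 - (-1)) × (-0.1 - 3)/(1 - 3) = 0.697500
L_2(-0.1) = (-0.1 - (-1))/(3 - (-1)) × (-0.1 - 1)/(3 - 1) = -0.123750

P(-0.1) = 13×L_0(-0.1) + (-5)×L_1(-0.1) + 9×L_2(-0.1)
P(-0.1) = 0.940000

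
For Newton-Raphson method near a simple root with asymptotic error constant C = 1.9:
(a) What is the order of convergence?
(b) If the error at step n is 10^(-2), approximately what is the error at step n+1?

(a) Newton-Raphson has quadratic (order 2) convergence near simple roots.
    This means |e_{n+1}| ≈ C|e_n|².

(b) With |e_n| = 10^(-2) and C = 1.9:
    |e_{n+1}| ≈ 1.9 × (10^(-2))² = 1.9 × 10^(-4)

(a) 2 (quadratic); (b) |e_{n+1}| ≈ 1.900e-04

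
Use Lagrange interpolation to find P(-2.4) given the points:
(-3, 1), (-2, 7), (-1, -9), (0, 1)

Lagrange interpolation formula:
P(x) = Σ yᵢ × Lᵢ(x)
where Lᵢ(x) = Π_{j≠i} (x - xⱼ)/(xᵢ - xⱼ)

L_0(-2.4) = (-2.4 - (-2))/(-3 - (-2)) × (-2.4 - (-1))/(-3 - (-1)) × (-2.4 - 0)/(-3 - 0) = 0.224000
L_1(-2.4) = (-2.4 - (-3))/(-2 - (-3)) × (-2.4 - (-1))/(-2 - (-1)) × (-2.4 - 0)/(-2 - 0) = 1.008000
L_2(-2.4) = (-2.4 - (-3))/(-1 - (-3)) × (-2.4 - (-2))/(-1 - (-2)) × (-2.4 - 0)/(-1 - 0) = -0.288000
L_3(-2.4) = (-2.4 - (-3))/(0 - (-3)) × (-2.4 - (-2))/(0 - (-2)) × (-2.4 - (-1))/(0 - (-1)) = 0.056000

P(-2.4) = 1×L_0(-2.4) + 7×L_1(-2.4) + (-9)×L_2(-2.4) + 1×L_3(-2.4)
P(-2.4) = 9.928000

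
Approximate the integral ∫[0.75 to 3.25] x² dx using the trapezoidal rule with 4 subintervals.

f(x) = x²
a = 0.75, b = 3.25, n = 4
h = (b - a)/n = 0.625000

Trapezoidal rule: (h/2)[f(x₀) + 2f(x₁) + 2f(x₂) + ... + f(xₙ)]

x_0 = 0.7500, f(x_0) = 0.562500, coefficient = 1
x_1 = 1.3750, f(x_1) = 1.890625, coefficient = 2
x_2 = 2.0000, f(x_2) = 4.000000, coefficient = 2
x_3 = 2.6250, f(x_3) = 6.890625, coefficient = 2
x_4 = 3.2500, f(x_4) = 10.562500, coefficient = 1

I ≈ (0.625000/2) × 36.687500 = 11.464844
Exact value: 11.302083
Error: 0.162760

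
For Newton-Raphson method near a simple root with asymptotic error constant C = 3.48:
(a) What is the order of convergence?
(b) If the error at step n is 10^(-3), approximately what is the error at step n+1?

(a) Newton-Raphson has quadratic (order 2) convergence near simple roots.
    This means |e_{n+1}| ≈ C|e_n|².

(b) With |e_n| = 10^(-3) and C = 3.48:
    |e_{n+1}| ≈ 3.48 × (10^(-3))² = 3.48 × 10^(-6)

(a) 2 (quadratic); (b) |e_{n+1}| ≈ 3.480e-06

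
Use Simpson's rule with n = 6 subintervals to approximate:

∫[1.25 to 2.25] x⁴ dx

f(x) = x⁴
a = 1.25, b = 2.25, n = 6
h = (b - a)/n = 0.166667

Simpson's rule: (h/3)[f(x₀) + 4f(x₁) + 2f(x₂) + ... + f(xₙ)]

x_0 = 1.2500, f(x_0) = 2.441406, coefficient = 1
x_1 = 1.4167, f(x_1) = 4.027826, coefficient = 4
x_2 = 1.5833, f(x_2) = 6.284770, coefficient = 2
x_3 = 1.7500, f(x_3) = 9.378906, coefficient = 4
x_4 = 1.9167, f(x_4) = 13.495419, coefficient = 2
x_5 = 2.0833, f(x_5) = 18.838011, coefficient = 4
x_6 = 2.2500, f(x_6) = 25.628906, coefficient = 1

I ≈ (0.166667/3) × 196.609664 = 10.922759
Exact value: 10.922656
Error: 0.000103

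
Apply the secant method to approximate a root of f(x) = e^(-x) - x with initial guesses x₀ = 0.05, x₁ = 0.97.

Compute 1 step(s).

f(x) = e^(-x) - x
x₀ = 0.05, x₁ = 0.97

Secant formula: x_{n+1} = x_n - f(x_n)(x_n - x_{n-1})/(f(x_n) - f(x_{n-1}))

Iteration 1:
  f(0.050000) = 0.901229
  f(0.970000) = -0.590917
  x_2 = 0.970000 - (-0.590917)×(0.970000 - 0.050000)/(-0.590917 - 0.901229)
       = 0.605663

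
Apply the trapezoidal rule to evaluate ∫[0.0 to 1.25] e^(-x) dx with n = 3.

f(x) = e^(-x)
a = 0.0, b = 1.25, n = 3
h = (b - a)/n = 0.416667

Trapezoidal rule: (h/2)[f(x₀) + 2f(x₁) + 2f(x₂) + ... + f(xₙ)]

x_0 = 0.0000, f(x_0) = 1.000000, coefficient = 1
x_1 = 0.4167, f(x_1) = 0.659241, coefficient = 2
x_2 = 0.8333, f(x_2) = 0.434598, coefficient = 2
x_3 = 1.2500, f(x_3) = 0.286505, coefficient = 1

I ≈ (0.416667/2) × 3.474182 = 0.723788
Exact value: 0.713495
Error: 0.010293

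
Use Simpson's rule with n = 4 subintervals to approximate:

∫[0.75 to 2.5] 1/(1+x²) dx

f(x) = 1/(1+x²)
a = 0.75, b = 2.5, n = 4
h = (b - a)/n = 0.437500

Simpson's rule: (h/3)[f(x₀) + 4f(x₁) + 2f(x₂) + ... + f(xₙ)]

x_0 = 0.7500, f(x_0) = 0.640000, coefficient = 1
x_1 = 1.1875, f(x_1) = 0.414911, coefficient = 4
x_2 = 1.6250, f(x_2) = 0.274678, coefficient = 2
x_3 = 2.0625, f(x_3) = 0.190335, coefficient = 4
x_4 = 2.5000, f(x_4) = 0.137931, coefficient = 1

I ≈ (0.437500/3) × 3.748269 = 0.546623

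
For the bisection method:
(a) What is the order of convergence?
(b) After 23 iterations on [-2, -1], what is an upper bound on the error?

(a) Bisection has linear (order 1) convergence; the error is halved each step.

(b) Error bound = (b-a)/2^n = (-1 - (-2))/2^{23}
    = 1/2^{23}

(a) 1 (linear); (b) error ≤ 1.19e-07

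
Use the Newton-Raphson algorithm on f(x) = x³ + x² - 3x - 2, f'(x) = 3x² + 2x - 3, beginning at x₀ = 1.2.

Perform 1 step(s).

f(x) = x³ + x² - 3x - 2
f'(x) = 3x² + 2x - 3
x₀ = 1.2

Newton-Raphson formula: x_{n+1} = x_n - f(x_n)/f'(x_n)

Iteration 1:
  f(1.200000) = -2.432000
  f'(1.200000) = 3.720000
  x_1 = 1.200000 - (-2.432000)/3.720000 = 1.853763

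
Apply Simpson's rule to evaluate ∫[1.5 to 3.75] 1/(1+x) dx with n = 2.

f(x) = 1/(1+x)
a = 1.5, b = 3.75, n = 2
h = (b - a)/n = 1.125000

Simpson's rule: (h/3)[f(x₀) + 4f(x₁) + 2f(x₂) + ... + f(xₙ)]

x_0 = 1.5000, f(x_0) = 0.400000, coefficient = 1
x_1 = 2.6250, f(x_1) = 0.275862, coefficient = 4
x_2 = 3.7500, f(x_2) = 0.210526, coefficient = 1

I ≈ (1.125000/3) × 1.713975 = 0.642740
Exact value: 0.641854
Error: 0.000887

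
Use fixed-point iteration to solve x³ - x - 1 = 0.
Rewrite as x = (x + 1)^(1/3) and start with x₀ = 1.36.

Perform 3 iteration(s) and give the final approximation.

Equation: x³ - x - 1 = 0
Fixed-point form: x = (x + 1)^(1/3)
x₀ = 1.36

x_1 = g(1.360000) = 1.331386
x_2 = g(1.331386) = 1.325983
x_3 = g(1.325983) = 1.324958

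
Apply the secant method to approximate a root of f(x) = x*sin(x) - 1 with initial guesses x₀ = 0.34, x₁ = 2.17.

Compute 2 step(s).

f(x) = x*sin(x) - 1
x₀ = 0.34, x₁ = 2.17

Secant formula: x_{n+1} = x_n - f(x_n)(x_n - x_{n-1})/(f(x_n) - f(x_{n-1}))

Iteration 1:
  f(0.340000) = -0.886614
  f(2.170000) = 0.791953
  x_2 = 2.170000 - 0.791953×(2.170000 - 0.340000)/(0.791953 - (-0.886614))
       = 1.306600
Iteration 2:
  f(2.170000) = 0.791953
  f(1.306600) = 0.261265
  x_3 = 1.306600 - 0.261265×(1.306600 - 2.170000)/(0.261265 - 0.791953)
       = 0.881537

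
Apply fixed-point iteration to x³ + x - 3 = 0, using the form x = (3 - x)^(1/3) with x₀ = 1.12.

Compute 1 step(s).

Equation: x³ + x - 3 = 0
Fixed-point form: x = (3 - x)^(1/3)
x₀ = 1.12

x_1 = g(1.120000) = 1.234201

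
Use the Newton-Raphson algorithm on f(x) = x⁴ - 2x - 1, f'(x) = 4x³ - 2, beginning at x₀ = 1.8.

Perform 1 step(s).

f(x) = x⁴ - 2x - 1
f'(x) = 4x³ - 2
x₀ = 1.8

Newton-Raphson formula: x_{n+1} = x_n - f(x_n)/f'(x_n)

Iteration 1:
  f(1.800000) = 5.897600
  f'(1.800000) = 21.328000
  x_1 = 1.800000 - 5.897600/21.328000 = 1.523481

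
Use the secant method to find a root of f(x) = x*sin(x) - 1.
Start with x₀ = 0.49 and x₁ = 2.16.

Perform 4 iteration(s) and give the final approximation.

f(x) = x*sin(x) - 1
x₀ = 0.49, x₁ = 2.16

Secant formula: x_{n+1} = x_n - f(x_n)(x_n - x_{n-1})/(f(x_n) - f(x_{n-1}))

Iteration 1:
  f(0.490000) = -0.769393
  f(2.160000) = 0.795788
  x_2 = 2.160000 - 0.795788×(2.160000 - 0.490000)/(0.795788 - (-0.769393))
       = 1.310919
Iteration 2:
  f(2.160000) = 0.795788
  f(1.310919) = 0.266900
  x_3 = 1.310919 - 0.266900×(1.310919 - 2.160000)/(0.266900 - 0.795788)
       = 0.882436
Iteration 3:
  f(1.310919) = 0.266900
  f(0.882436) = -0.318505
  x_4 = 0.882436 - (-0.318505)×(0.882436 - 1.310919)/(-0.318505 - 0.266900)
       = 1.115563
Iteration 4:
  f(0.882436) = -0.318505
  f(1.115563) = 0.001953
  x_5 = 1.115563 - 0.001953×(1.115563 - 0.882436)/(0.001953 - (-0.318505))
       = 1.114143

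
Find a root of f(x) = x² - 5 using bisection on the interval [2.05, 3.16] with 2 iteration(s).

f(x) = x² - 5
Initial interval: [2.05, 3.16]

Iteration 1:
  c_1 = (2.050000 + 3.160000)/2 = 2.605000
  f(c_1) = f(2.605000) = 1.786025
  f(a) × f(c) < 0, new interval: [2.050000, 2.605000]
Iteration 2:
  c_2 = (2.050000 + 2.605000)/2 = 2.327500
  f(c_2) = f(2.327500) = 0.417256
  f(a) × f(c) < 0, new interval: [2.050000, 2.327500]

After 2 iteration(s), the approximation is c_2 = 2.327500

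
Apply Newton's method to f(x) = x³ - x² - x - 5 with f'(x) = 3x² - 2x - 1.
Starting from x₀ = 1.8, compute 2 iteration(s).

f(x) = x³ - x² - x - 5
f'(x) = 3x² - 2x - 1
x₀ = 1.8

Newton-Raphson formula: x_{n+1} = x_n - f(x_n)/f'(x_n)

Iteration 1:
  f(1.800000) = -4.208000
  f'(1.800000) = 5.120000
  x_1 = 1.800000 - (-4.208000)/5.120000 = 2.621875
Iteration 2:
  f(2.621875) = 3.527264
  f'(2.621875) = 14.378936
  x_2 = 2.621875 - 3.527264/14.378936 = 2.376567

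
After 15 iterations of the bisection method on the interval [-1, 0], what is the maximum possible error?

Bisection error bound: |error| ≤ (b-a)/2^n
|error| ≤ (0 - (-1))/2^15 = 1/2^15
|error| ≤ 0.0000305176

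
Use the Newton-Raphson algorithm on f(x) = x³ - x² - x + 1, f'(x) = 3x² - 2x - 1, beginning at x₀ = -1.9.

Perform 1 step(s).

f(x) = x³ - x² - x + 1
f'(x) = 3x² - 2x - 1
x₀ = -1.9

Newton-Raphson formula: x_{n+1} = x_n - f(x_n)/f'(x_n)

Iteration 1:
  f(-1.900000) = -7.569000
  f'(-1.900000) = 13.630000
  x_1 = -1.900000 - (-7.569000)/13.630000 = -1.344681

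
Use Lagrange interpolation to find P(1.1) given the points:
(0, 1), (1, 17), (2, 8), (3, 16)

Lagrange interpolation formula:
P(x) = Σ yᵢ × Lᵢ(x)
where Lᵢ(x) = Π_{j≠i} (x - xⱼ)/(xᵢ - xⱼ)

L_0(1.1) = (1.1 - 1)/(0 - 1) × (1.1 - 2)/(0 - 2) × (1.1 - 3)/(0 - 3) = -0.028500
L_1(1.1) = (1.1 - 0)/(1 - 0) × (1.1 - 2)/(1 - 2) × (1.1 - 3)/(1 - 3) = 0.940500
L_2(1.1) = (1.1 - 0)/(2 - 0) × (1.1 - 1)/(2 - 1) × (1.1 - 3)/(2 - 3) = 0.104500
L_3(1.1) = (1.1 - 0)/(3 - 0) × (1.1 - 1)/(3 - 1) × (1.1 - 2)/(3 - 2) = -0.016500

P(1.1) = 1×L_0(1.1) + 17×L_1(1.1) + 8×L_2(1.1) + 16×L_3(1.1)
P(1.1) = 16.532000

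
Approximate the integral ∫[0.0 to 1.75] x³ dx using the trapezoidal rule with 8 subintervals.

f(x) = x³
a = 0.0, b = 1.75, n = 8
h = (b - a)/n = 0.218750

Trapezoidal rule: (h/2)[f(x₀) + 2f(x₁) + 2f(x₂) + ... + f(xₙ)]

x_0 = 0.0000, f(x_0) = 0.000000, coefficient = 1
x_1 = 0.2188, f(x_1) = 0.010468, coefficient = 2
x_2 = 0.4375, f(x_2) = 0.083740, coefficient = 2
x_3 = 0.6562, f(x_3) = 0.282623, coefficient = 2
x_4 = 0.8750, f(x_4) = 0.669922, coefficient = 2
x_5 = 1.0938, f(x_5) = 1.308441, coefficient = 2
x_6 = 1.3125, f(x_6) = 2.260986, coefficient = 2
x_7 = 1.5312, f(x_7) = 3.590363, coefficient = 2
x_8 = 1.7500, f(x_8) = 5.359375, coefficient = 1

I ≈ (0.218750/2) × 21.772461 = 2.381363
Exact value: 2.344727
Error: 0.036636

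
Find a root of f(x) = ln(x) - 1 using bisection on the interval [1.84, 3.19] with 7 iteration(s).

f(x) = ln(x) - 1
Initial interval: [1.84, 3.19]

Iteration 1:
  c_1 = (1.840000 + 3.190000)/2 = 2.515000
  f(c_1) = f(2.515000) = -0.077727
  f(a) × f(c) ≥ 0, new interval: [2.515000, 3.190000]
Iteration 2:
  c_2 = (2.515000 + 3.190000)/2 = 2.852500
  f(c_2) = f(2.852500) = 0.048196
  f(a) × f(c) < 0, new interval: [2.515000, 2.852500]
Iteration 3:
  c_3 = (2.515000 + 2.852500)/2 = 2.683750
  f(c_3) = f(2.683750) = -0.012785
  f(a) × f(c) ≥ 0, new interval: [2.683750, 2.852500]
Iteration 4:
  c_4 = (2.683750 + 2.852500)/2 = 2.768125
  f(c_4) = f(2.768125) = 0.018170
  f(a) × f(c) < 0, new interval: [2.683750, 2.768125]
Iteration 5:
  c_5 = (2.683750 + 2.768125)/2 = 2.725937
  f(c_5) = f(2.725937) = 0.002812
  f(a) × f(c) < 0, new interval: [2.683750, 2.725937]
Iteration 6:
  c_6 = (2.683750 + 2.725937)/2 = 2.704844
  f(c_6) = f(2.704844) = -0.004956
  f(a) × f(c) ≥ 0, new interval: [2.704844, 2.725937]
Iteration 7:
  c_7 = (2.704844 + 2.725937)/2 = 2.715391
  f(c_7) = f(2.715391) = -0.001064
  f(a) × f(c) ≥ 0, new interval: [2.715391, 2.725937]

After 7 iteration(s), the approximation is c_7 = 2.715391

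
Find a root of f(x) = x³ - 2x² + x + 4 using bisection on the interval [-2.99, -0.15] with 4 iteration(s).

f(x) = x³ - 2x² + x + 4
Initial interval: [-2.99, -0.15]

Iteration 1:
  c_1 = (-2.990000 + (-0.150000))/2 = -1.570000
  f(c_1) = f(-1.570000) = -6.369693
  f(a) × f(c) ≥ 0, new interval: [-1.570000, -0.150000]
Iteration 2:
  c_2 = (-1.570000 + (-0.150000))/2 = -0.860000
  f(c_2) = f(-0.860000) = 1.024744
  f(a) × f(c) < 0, new interval: [-1.570000, -0.860000]
Iteration 3:
  c_3 = (-1.570000 + (-0.860000))/2 = -1.215000
  f(c_3) = f(-1.215000) = -1.961063
  f(a) × f(c) ≥ 0, new interval: [-1.215000, -0.860000]
Iteration 4:
  c_4 = (-1.215000 + (-0.860000))/2 = -1.037500
  f(c_4) = f(-1.037500) = -0.307084
  f(a) × f(c) ≥ 0, new interval: [-1.037500, -0.860000]

After 4 iteration(s), the approximation is c_4 = -1.037500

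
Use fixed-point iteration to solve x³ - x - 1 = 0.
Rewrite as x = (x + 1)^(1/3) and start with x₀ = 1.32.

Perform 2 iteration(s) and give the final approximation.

Equation: x³ - x - 1 = 0
Fixed-point form: x = (x + 1)^(1/3)
x₀ = 1.32

x_1 = g(1.320000) = 1.323821
x_2 = g(1.323821) = 1.324548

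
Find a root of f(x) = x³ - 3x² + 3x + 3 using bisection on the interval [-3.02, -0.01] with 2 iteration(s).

f(x) = x³ - 3x² + 3x + 3
Initial interval: [-3.02, -0.01]

Iteration 1:
  c_1 = (-3.020000 + (-0.010000))/2 = -1.515000
  f(c_1) = f(-1.515000) = -11.907941
  f(a) × f(c) ≥ 0, new interval: [-1.515000, -0.010000]
Iteration 2:
  c_2 = (-1.515000 + (-0.010000))/2 = -0.762500
  f(c_2) = f(-0.762500) = -1.475041
  f(a) × f(c) ≥ 0, new interval: [-0.762500, -0.010000]

After 2 iteration(s), the approximation is c_2 = -0.762500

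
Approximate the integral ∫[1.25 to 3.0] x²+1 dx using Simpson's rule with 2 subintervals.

f(x) = x²+1
a = 1.25, b = 3.0, n = 2
h = (b - a)/n = 0.875000

Simpson's rule: (h/3)[f(x₀) + 4f(x₁) + 2f(x₂) + ... + f(xₙ)]

x_0 = 1.2500, f(x_0) = 2.562500, coefficient = 1
x_1 = 2.1250, f(x_1) = 5.515625, coefficient = 4
x_2 = 3.0000, f(x_2) = 10.000000, coefficient = 1

I ≈ (0.875000/3) × 34.625000 = 10.098958
Exact value: 10.098958
Error: 0.000000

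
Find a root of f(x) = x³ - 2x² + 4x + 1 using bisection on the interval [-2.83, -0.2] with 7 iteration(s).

f(x) = x³ - 2x² + 4x + 1
Initial interval: [-2.83, -0.2]

Iteration 1:
  c_1 = (-2.830000 + (-0.200000))/2 = -1.515000
  f(c_1) = f(-1.515000) = -13.127716
  f(a) × f(c) ≥ 0, new interval: [-1.515000, -0.200000]
Iteration 2:
  c_2 = (-1.515000 + (-0.200000))/2 = -0.857500
  f(c_2) = f(-0.857500) = -4.531138
  f(a) × f(c) ≥ 0, new interval: [-0.857500, -0.200000]
Iteration 3:
  c_3 = (-0.857500 + (-0.200000))/2 = -0.528750
  f(c_3) = f(-0.528750) = -1.821979
  f(a) × f(c) ≥ 0, new interval: [-0.528750, -0.200000]
Iteration 4:
  c_4 = (-0.528750 + (-0.200000))/2 = -0.364375
  f(c_4) = f(-0.364375) = -0.771416
  f(a) × f(c) ≥ 0, new interval: [-0.364375, -0.200000]
Iteration 5:
  c_5 = (-0.364375 + (-0.200000))/2 = -0.282188
  f(c_5) = f(-0.282188) = -0.310480
  f(a) × f(c) ≥ 0, new interval: [-0.282188, -0.200000]
Iteration 6:
  c_6 = (-0.282188 + (-0.200000))/2 = -0.241094
  f(c_6) = f(-0.241094) = -0.094641
  f(a) × f(c) ≥ 0, new interval: [-0.241094, -0.200000]
Iteration 7:
  c_7 = (-0.241094 + (-0.200000))/2 = -0.220547
  f(c_7) = f(-0.220547) = 0.009803
  f(a) × f(c) < 0, new interval: [-0.241094, -0.220547]

After 7 iteration(s), the approximation is c_7 = -0.220547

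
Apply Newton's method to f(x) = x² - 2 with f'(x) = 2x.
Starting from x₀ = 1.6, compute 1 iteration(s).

f(x) = x² - 2
f'(x) = 2x
x₀ = 1.6

Newton-Raphson formula: x_{n+1} = x_n - f(x_n)/f'(x_n)

Iteration 1:
  f(1.600000) = 0.560000
  f'(1.600000) = 3.200000
  x_1 = 1.600000 - 0.560000/3.200000 = 1.425000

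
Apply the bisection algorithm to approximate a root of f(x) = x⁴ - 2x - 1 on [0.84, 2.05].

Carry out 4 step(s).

f(x) = x⁴ - 2x - 1
Initial interval: [0.84, 2.05]

Iteration 1:
  c_1 = (0.840000 + 2.050000)/2 = 1.445000
  f(c_1) = f(1.445000) = 0.469848
  f(a) × f(c) < 0, new interval: [0.840000, 1.445000]
Iteration 2:
  c_2 = (0.840000 + 1.445000)/2 = 1.142500
  f(c_2) = f(1.142500) = -1.581176
  f(a) × f(c) ≥ 0, new interval: [1.142500, 1.445000]
Iteration 3:
  c_3 = (1.142500 + 1.445000)/2 = 1.293750
  f(c_3) = f(1.293750) = -0.785930
  f(a) × f(c) ≥ 0, new interval: [1.293750, 1.445000]
Iteration 4:
  c_4 = (1.293750 + 1.445000)/2 = 1.369375
  f(c_4) = f(1.369375) = -0.222420
  f(a) × f(c) ≥ 0, new interval: [1.369375, 1.445000]

After 4 iteration(s), the approximation is c_4 = 1.369375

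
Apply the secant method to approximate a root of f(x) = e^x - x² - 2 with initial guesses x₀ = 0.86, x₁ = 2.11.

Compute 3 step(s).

f(x) = e^x - x² - 2
x₀ = 0.86, x₁ = 2.11

Secant formula: x_{n+1} = x_n - f(x_n)(x_n - x_{n-1})/(f(x_n) - f(x_{n-1}))

Iteration 1:
  f(0.860000) = -0.376439
  f(2.110000) = 1.796141
  x_2 = 2.110000 - 1.796141×(2.110000 - 0.860000)/(1.796141 - (-0.376439))
       = 1.076585
Iteration 2:
  f(2.110000) = 1.796141
  f(1.076585) = -0.224394
  x_3 = 1.076585 - (-0.224394)×(1.076585 - 2.110000)/(-0.224394 - 1.796141)
       = 1.191353
Iteration 3:
  f(1.076585) = -0.224394
  f(1.191353) = -0.127790
  x_4 = 1.191353 - (-0.127790)×(1.191353 - 1.076585)/(-0.127790 - (-0.224394))
       = 1.343171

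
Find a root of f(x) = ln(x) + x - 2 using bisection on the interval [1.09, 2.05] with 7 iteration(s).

f(x) = ln(x) + x - 2
Initial interval: [1.09, 2.05]

Iteration 1:
  c_1 = (1.090000 + 2.050000)/2 = 1.570000
  f(c_1) = f(1.570000) = 0.021076
  f(a) × f(c) < 0, new interval: [1.090000, 1.570000]
Iteration 2:
  c_2 = (1.090000 + 1.570000)/2 = 1.330000
  f(c_2) = f(1.330000) = -0.384821
  f(a) × f(c) ≥ 0, new interval: [1.330000, 1.570000]
Iteration 3:
  c_3 = (1.330000 + 1.570000)/2 = 1.450000
  f(c_3) = f(1.450000) = -0.178436
  f(a) × f(c) ≥ 0, new interval: [1.450000, 1.570000]
Iteration 4:
  c_4 = (1.450000 + 1.570000)/2 = 1.510000
  f(c_4) = f(1.510000) = -0.077890
  f(a) × f(c) ≥ 0, new interval: [1.510000, 1.570000]
Iteration 5:
  c_5 = (1.510000 + 1.570000)/2 = 1.540000
  f(c_5) = f(1.540000) = -0.028218
  f(a) × f(c) ≥ 0, new interval: [1.540000, 1.570000]
Iteration 6:
  c_6 = (1.540000 + 1.570000)/2 = 1.555000
  f(c_6) = f(1.555000) = -0.003524
  f(a) × f(c) ≥ 0, new interval: [1.555000, 1.570000]
Iteration 7:
  c_7 = (1.555000 + 1.570000)/2 = 1.562500
  f(c_7) = f(1.562500) = 0.008787
  f(a) × f(c) < 0, new interval: [1.555000, 1.562500]

After 7 iteration(s), the approximation is c_7 = 1.562500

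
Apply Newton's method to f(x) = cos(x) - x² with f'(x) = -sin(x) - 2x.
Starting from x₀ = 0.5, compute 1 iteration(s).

f(x) = cos(x) - x²
f'(x) = -sin(x) - 2x
x₀ = 0.5

Newton-Raphson formula: x_{n+1} = x_n - f(x_n)/f'(x_n)

Iteration 1:
  f(0.500000) = 0.627583
  f'(0.500000) = -1.479426
  x_1 = 0.500000 - 0.627583/(-1.479426) = 0.924207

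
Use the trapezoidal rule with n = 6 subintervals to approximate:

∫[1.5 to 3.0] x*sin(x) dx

f(x) = x*sin(x)
a = 1.5, b = 3.0, n = 6
h = (b - a)/n = 0.250000

Trapezoidal rule: (h/2)[f(x₀) + 2f(x₁) + 2f(x₂) + ... + f(xₙ)]

x_0 = 1.5000, f(x_0) = 1.496242, coefficient = 1
x_1 = 1.7500, f(x_1) = 1.721975, coefficient = 2
x_2 = 2.0000, f(x_2) = 1.818595, coefficient = 2
x_3 = 2.2500, f(x_3) = 1.750665, coefficient = 2
x_4 = 2.5000, f(x_4) = 1.496180, coefficient = 2
x_5 = 2.7500, f(x_5) = 1.049568, coefficient = 2
x_6 = 3.0000, f(x_6) = 0.423360, coefficient = 1

I ≈ (0.250000/2) × 17.593569 = 2.199196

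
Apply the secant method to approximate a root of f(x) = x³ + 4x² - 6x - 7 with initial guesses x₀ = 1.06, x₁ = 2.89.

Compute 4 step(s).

f(x) = x³ + 4x² - 6x - 7
x₀ = 1.06, x₁ = 2.89

Secant formula: x_{n+1} = x_n - f(x_n)(x_n - x_{n-1})/(f(x_n) - f(x_{n-1}))

Iteration 1:
  f(1.060000) = -7.674584
  f(2.890000) = 33.205969
  x_2 = 2.890000 - 33.205969×(2.890000 - 1.060000)/(33.205969 - (-7.674584))
       = 1.403549
Iteration 2:
  f(2.890000) = 33.205969
  f(1.403549) = -4.776569
  x_3 = 1.403549 - (-4.776569)×(1.403549 - 2.890000)/(-4.776569 - 33.205969)
       = 1.590481
Iteration 3:
  f(1.403549) = -4.776569
  f(1.590481) = -2.401040
  x_4 = 1.590481 - (-2.401040)×(1.590481 - 1.403549)/(-2.401040 - (-4.776569))
       = 1.779420
Iteration 4:
  f(1.590481) = -2.401040
  f(1.779420) = 0.623060
  x_5 = 1.779420 - 0.623060×(1.779420 - 1.590481)/(0.623060 - (-2.401040))
       = 1.740492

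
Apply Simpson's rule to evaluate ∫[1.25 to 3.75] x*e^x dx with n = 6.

f(x) = x*e^x
a = 1.25, b = 3.75, n = 6
h = (b - a)/n = 0.416667

Simpson's rule: (h/3)[f(x₀) + 4f(x₁) + 2f(x₂) + ... + f(xₙ)]

x_0 = 1.2500, f(x_0) = 4.362929, coefficient = 1
x_1 = 1.6667, f(x_1) = 8.824150, coefficient = 4
x_2 = 2.0833, f(x_2) = 16.731656, coefficient = 2
x_3 = 2.5000, f(x_3) = 30.456235, coefficient = 4
x_4 = 2.9167, f(x_4) = 53.898793, coefficient = 2
x_5 = 3.3333, f(x_5) = 93.438750, coefficient = 4
x_6 = 3.7500, f(x_6) = 159.454058, coefficient = 1

I ≈ (0.416667/3) × 835.954423 = 116.104781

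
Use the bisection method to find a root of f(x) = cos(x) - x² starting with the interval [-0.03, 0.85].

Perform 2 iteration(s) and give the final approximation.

f(x) = cos(x) - x²
Initial interval: [-0.03, 0.85]

Iteration 1:
  c_1 = (-0.030000 + 0.850000)/2 = 0.410000
  f(c_1) = f(0.410000) = 0.749021
  f(a) × f(c) ≥ 0, new interval: [0.410000, 0.850000]
Iteration 2:
  c_2 = (0.410000 + 0.850000)/2 = 0.630000
  f(c_2) = f(0.630000) = 0.411128
  f(a) × f(c) ≥ 0, new interval: [0.630000, 0.850000]

After 2 iteration(s), the approximation is c_2 = 0.630000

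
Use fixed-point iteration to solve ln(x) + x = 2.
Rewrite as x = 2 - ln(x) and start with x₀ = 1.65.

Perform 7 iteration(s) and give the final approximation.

Equation: ln(x) + x = 2
Fixed-point form: x = 2 - ln(x)
x₀ = 1.65

x_1 = g(1.650000) = 1.499225
x_2 = g(1.499225) = 1.595052
x_3 = g(1.595052) = 1.533094
x_4 = g(1.533094) = 1.572712
x_5 = g(1.572712) = 1.547198
x_6 = g(1.547198) = 1.563554
x_7 = g(1.563554) = 1.553038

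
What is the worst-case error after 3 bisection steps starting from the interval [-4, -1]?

Bisection error bound: |error| ≤ (b-a)/2^n
|error| ≤ (-1 - (-4))/2^3 = 3/2^3
|error| ≤ 0.3750000000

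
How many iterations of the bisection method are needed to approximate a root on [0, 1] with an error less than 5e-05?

We need (b-a)/2^n ≤ 5e-05
(1 - 0)/2^n ≤ 5e-05
1/2^n ≤ 5e-05
2^n ≥ 20000
n ≥ log₂(20000) = 14.29
n ≥ 15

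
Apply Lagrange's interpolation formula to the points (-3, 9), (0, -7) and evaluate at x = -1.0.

Lagrange interpolation formula:
P(x) = Σ yᵢ × Lᵢ(x)
where Lᵢ(x) = Π_{j≠i} (x - xⱼ)/(xᵢ - xⱼ)

L_0(-1.0) = (-1.0 - 0)/(-3 - 0) = 0.333333
L_1(-1.0) = (-1.0 - (-3))/(0 - (-3)) = 0.666667

P(-1.0) = 9×L_0(-1.0) + (-7)×L_1(-1.0)
P(-1.0) = -1.666667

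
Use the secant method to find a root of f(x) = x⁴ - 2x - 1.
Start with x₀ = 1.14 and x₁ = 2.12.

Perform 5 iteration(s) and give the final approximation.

f(x) = x⁴ - 2x - 1
x₀ = 1.14, x₁ = 2.12

Secant formula: x_{n+1} = x_n - f(x_n)(x_n - x_{n-1})/(f(x_n) - f(x_{n-1}))

Iteration 1:
  f(1.140000) = -1.591040
  f(2.120000) = 14.959631
  x_2 = 2.120000 - 14.959631×(2.120000 - 1.140000)/(14.959631 - (-1.591040))
       = 1.234209
Iteration 2:
  f(2.120000) = 14.959631
  f(1.234209) = -1.148062
  x_3 = 1.234209 - (-1.148062)×(1.234209 - 2.120000)/(-1.148062 - 14.959631)
       = 1.297343
Iteration 3:
  f(1.234209) = -1.148062
  f(1.297343) = -0.761866
  x_4 = 1.297343 - (-0.761866)×(1.297343 - 1.234209)/(-0.761866 - (-1.148062))
       = 1.421890
Iteration 4:
  f(1.297343) = -0.761866
  f(1.421890) = 0.243777
  x_5 = 1.421890 - 0.243777×(1.421890 - 1.297343)/(0.243777 - (-0.761866))
       = 1.391698
Iteration 5:
  f(1.421890) = 0.243777
  f(1.391698) = -0.032107
  x_6 = 1.391698 - (-0.032107)×(1.391698 - 1.421890)/(-0.032107 - 0.243777)
       = 1.395212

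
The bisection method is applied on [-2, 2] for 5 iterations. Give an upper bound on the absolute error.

Bisection error bound: |error| ≤ (b-a)/2^n
|error| ≤ (2 - (-2))/2^5 = 4/2^5
|error| ≤ 0.1250000000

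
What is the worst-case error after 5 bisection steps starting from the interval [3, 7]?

Bisection error bound: |error| ≤ (b-a)/2^n
|error| ≤ (7 - 3)/2^5 = 4/2^5
|error| ≤ 0.1250000000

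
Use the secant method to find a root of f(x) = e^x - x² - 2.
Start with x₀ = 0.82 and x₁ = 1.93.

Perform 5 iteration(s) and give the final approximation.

f(x) = e^x - x² - 2
x₀ = 0.82, x₁ = 1.93

Secant formula: x_{n+1} = x_n - f(x_n)(x_n - x_{n-1})/(f(x_n) - f(x_{n-1}))

Iteration 1:
  f(0.820000) = -0.401900
  f(1.930000) = 1.164610
  x_2 = 1.930000 - 1.164610×(1.930000 - 0.820000)/(1.164610 - (-0.401900))
       = 1.104779
Iteration 2:
  f(1.930000) = 1.164610
  f(1.104779) = -0.201979
  x_3 = 1.104779 - (-0.201979)×(1.104779 - 1.930000)/(-0.201979 - 1.164610)
       = 1.226745
Iteration 3:
  f(1.104779) = -0.201979
  f(1.226745) = -0.094792
  x_4 = 1.226745 - (-0.094792)×(1.226745 - 1.104779)/(-0.094792 - (-0.201979))
       = 1.334606
Iteration 4:
  f(1.226745) = -0.094792
  f(1.334606) = 0.017326
  x_5 = 1.334606 - 0.017326×(1.334606 - 1.226745)/(0.017326 - (-0.094792))
       = 1.317938
Iteration 5:
  f(1.334606) = 0.017326
  f(1.317938) = -0.001250
  x_6 = 1.317938 - (-0.001250)×(1.317938 - 1.334606)/(-0.001250 - 0.017326)
       = 1.319060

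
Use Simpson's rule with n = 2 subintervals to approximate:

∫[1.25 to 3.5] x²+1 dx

f(x) = x²+1
a = 1.25, b = 3.5, n = 2
h = (b - a)/n = 1.125000

Simpson's rule: (h/3)[f(x₀) + 4f(x₁) + 2f(x₂) + ... + f(xₙ)]

x_0 = 1.2500, f(x_0) = 2.562500, coefficient = 1
x_1 = 2.3750, f(x_1) = 6.640625, coefficient = 4
x_2 = 3.5000, f(x_2) = 13.250000, coefficient = 1

I ≈ (1.125000/3) × 42.375000 = 15.890625
Exact value: 15.890625
Error: 0.000000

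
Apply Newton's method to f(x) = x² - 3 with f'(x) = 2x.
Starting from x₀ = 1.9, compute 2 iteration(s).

f(x) = x² - 3
f'(x) = 2x
x₀ = 1.9

Newton-Raphson formula: x_{n+1} = x_n - f(x_n)/f'(x_n)

Iteration 1:
  f(1.900000) = 0.610000
  f'(1.900000) = 3.800000
  x_1 = 1.900000 - 0.610000/3.800000 = 1.739474
Iteration 2:
  f(1.739474) = 0.025769
  f'(1.739474) = 3.478947
  x_2 = 1.739474 - 0.025769/3.478947 = 1.732067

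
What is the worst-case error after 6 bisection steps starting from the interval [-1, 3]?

Bisection error bound: |error| ≤ (b-a)/2^n
|error| ≤ (3 - (-1))/2^6 = 4/2^6
|error| ≤ 0.0625000000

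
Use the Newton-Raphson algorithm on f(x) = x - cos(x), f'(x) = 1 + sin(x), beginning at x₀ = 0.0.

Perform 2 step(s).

f(x) = x - cos(x)
f'(x) = 1 + sin(x)
x₀ = 0.0

Newton-Raphson formula: x_{n+1} = x_n - f(x_n)/f'(x_n)

Iteration 1:
  f(0.000000) = -1.000000
  f'(0.000000) = 1.000000
  x_1 = 0.000000 - (-1.000000)/1.000000 = 1.000000
Iteration 2:
  f(1.000000) = 0.459698
  f'(1.000000) = 1.841471
  x_2 = 1.000000 - 0.459698/1.841471 = 0.750364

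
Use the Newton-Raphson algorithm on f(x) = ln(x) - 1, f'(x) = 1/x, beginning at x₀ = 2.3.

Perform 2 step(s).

f(x) = ln(x) - 1
f'(x) = 1/x
x₀ = 2.3

Newton-Raphson formula: x_{n+1} = x_n - f(x_n)/f'(x_n)

Iteration 1:
  f(2.300000) = -0.167091
  f'(2.300000) = 0.434783
  x_1 = 2.300000 - (-0.167091)/0.434783 = 2.684309
Iteration 2:
  f(2.684309) = -0.012577
  f'(2.684309) = 0.372535
  x_2 = 2.684309 - (-0.012577)/0.372535 = 2.718069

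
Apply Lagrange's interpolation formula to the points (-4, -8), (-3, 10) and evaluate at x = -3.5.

Lagrange interpolation formula:
P(x) = Σ yᵢ × Lᵢ(x)
where Lᵢ(x) = Π_{j≠i} (x - xⱼ)/(xᵢ - xⱼ)

L_0(-3.5) = (-3.5 - (-3))/(-4 - (-3)) = 0.500000
L_1(-3.5) = (-3.5 - (-4))/(-3 - (-4)) = 0.500000

P(-3.5) = (-8)×L_0(-3.5) + 10×L_1(-3.5)
P(-3.5) = 1.000000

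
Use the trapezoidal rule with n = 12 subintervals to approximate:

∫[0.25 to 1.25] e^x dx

f(x) = e^x
a = 0.25, b = 1.25, n = 12
h = (b - a)/n = 0.083333

Trapezoidal rule: (h/2)[f(x₀) + 2f(x₁) + 2f(x₂) + ... + f(xₙ)]

x_0 = 0.2500, f(x_0) = 1.284025, coefficient = 1
x_1 = 0.3333, f(x_1) = 1.395612, coefficient = 2
x_2 = 0.4167, f(x_2) = 1.516897, coefficient = 2
x_3 = 0.5000, f(x_3) = 1.648721, coefficient = 2
x_4 = 0.5833, f(x_4) = 1.792002, coefficient = 2
x_5 = 0.6667, f(x_5) = 1.947734, coefficient = 2
x_6 = 0.7500, f(x_6) = 2.117000, coefficient = 2
x_7 = 0.8333, f(x_7) = 2.300976, coefficient = 2
x_8 = 0.9167, f(x_8) = 2.500940, coefficient = 2
x_9 = 1.0000, f(x_9) = 2.718282, coefficient = 2
x_10 = 1.0833, f(x_10) = 2.954512, coefficient = 2
x_11 = 1.1667, f(x_11) = 3.211271, coefficient = 2
x_12 = 1.2500, f(x_12) = 3.490343, coefficient = 1

I ≈ (0.083333/2) × 52.982261 = 2.207594
Exact value: 2.206318
Error: 0.001277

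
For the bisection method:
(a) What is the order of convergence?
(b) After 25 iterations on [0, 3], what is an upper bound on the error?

(a) Bisection has linear (order 1) convergence; the error is halved each step.

(b) Error bound = (b-a)/2^n = (3 - 0)/2^{25}
    = 3/2^{25}

(a) 1 (linear); (b) error ≤ 8.94e-08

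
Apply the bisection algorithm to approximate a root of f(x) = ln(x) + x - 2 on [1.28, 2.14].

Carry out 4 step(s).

f(x) = ln(x) + x - 2
Initial interval: [1.28, 2.14]

Iteration 1:
  c_1 = (1.280000 + 2.140000)/2 = 1.710000
  f(c_1) = f(1.710000) = 0.246493
  f(a) × f(c) < 0, new interval: [1.280000, 1.710000]
Iteration 2:
  c_2 = (1.280000 + 1.710000)/2 = 1.495000
  f(c_2) = f(1.495000) = -0.102874
  f(a) × f(c) ≥ 0, new interval: [1.495000, 1.710000]
Iteration 3:
  c_3 = (1.495000 + 1.710000)/2 = 1.602500
  f(c_3) = f(1.602500) = 0.074065
  f(a) × f(c) < 0, new interval: [1.495000, 1.602500]
Iteration 4:
  c_4 = (1.495000 + 1.602500)/2 = 1.548750
  f(c_4) = f(1.548750) = -0.013802
  f(a) × f(c) ≥ 0, new interval: [1.548750, 1.602500]

After 4 iteration(s), the approximation is c_4 = 1.548750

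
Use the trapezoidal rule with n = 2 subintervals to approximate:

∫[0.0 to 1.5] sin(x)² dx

f(x) = sin(x)²
a = 0.0, b = 1.5, n = 2
h = (b - a)/n = 0.750000

Trapezoidal rule: (h/2)[f(x₀) + 2f(x₁) + 2f(x₂) + ... + f(xₙ)]

x_0 = 0.0000, f(x_0) = 0.000000, coefficient = 1
x_1 = 0.7500, f(x_1) = 0.464631, coefficient = 2
x_2 = 1.5000, f(x_2) = 0.994996, coefficient = 1

I ≈ (0.750000/2) × 1.924259 = 0.721597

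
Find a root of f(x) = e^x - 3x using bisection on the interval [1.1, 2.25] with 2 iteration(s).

f(x) = e^x - 3x
Initial interval: [1.1, 2.25]

Iteration 1:
  c_1 = (1.100000 + 2.250000)/2 = 1.675000
  f(c_1) = f(1.675000) = 0.313795
  f(a) × f(c) < 0, new interval: [1.100000, 1.675000]
Iteration 2:
  c_2 = (1.100000 + 1.675000)/2 = 1.387500
  f(c_2) = f(1.387500) = -0.157675
  f(a) × f(c) ≥ 0, new interval: [1.387500, 1.675000]

After 2 iteration(s), the approximation is c_2 = 1.387500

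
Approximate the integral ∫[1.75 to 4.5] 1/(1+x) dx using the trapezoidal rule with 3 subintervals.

f(x) = 1/(1+x)
a = 1.75, b = 4.5, n = 3
h = (b - a)/n = 0.916667

Trapezoidal rule: (h/2)[f(x₀) + 2f(x₁) + 2f(x₂) + ... + f(xₙ)]

x_0 = 1.7500, f(x_0) = 0.363636, coefficient = 1
x_1 = 2.6667, f(x_1) = 0.272727, coefficient = 2
x_2 = 3.5833, f(x_2) = 0.218182, coefficient = 2
x_3 = 4.5000, f(x_3) = 0.181818, coefficient = 1

I ≈ (0.916667/2) × 1.527273 = 0.700000
Exact value: 0.693147
Error: 0.006853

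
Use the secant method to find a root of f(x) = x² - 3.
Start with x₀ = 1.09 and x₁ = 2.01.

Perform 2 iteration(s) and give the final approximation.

f(x) = x² - 3
x₀ = 1.09, x₁ = 2.01

Secant formula: x_{n+1} = x_n - f(x_n)(x_n - x_{n-1})/(f(x_n) - f(x_{n-1}))

Iteration 1:
  f(1.090000) = -1.811900
  f(2.010000) = 1.040100
  x_2 = 2.010000 - 1.040100×(2.010000 - 1.090000)/(1.040100 - (-1.811900))
       = 1.674484
Iteration 2:
  f(2.010000) = 1.040100
  f(1.674484) = -0.196104
  x_3 = 1.674484 - (-0.196104)×(1.674484 - 2.010000)/(-0.196104 - 1.040100)
       = 1.727708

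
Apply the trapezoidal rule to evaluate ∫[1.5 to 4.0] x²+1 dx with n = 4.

f(x) = x²+1
a = 1.5, b = 4.0, n = 4
h = (b - a)/n = 0.625000

Trapezoidal rule: (h/2)[f(x₀) + 2f(x₁) + 2f(x₂) + ... + f(xₙ)]

x_0 = 1.5000, f(x_0) = 3.250000, coefficient = 1
x_1 = 2.1250, f(x_1) = 5.515625, coefficient = 2
x_2 = 2.7500, f(x_2) = 8.562500, coefficient = 2
x_3 = 3.3750, f(x_3) = 12.390625, coefficient = 2
x_4 = 4.0000, f(x_4) = 17.000000, coefficient = 1

I ≈ (0.625000/2) × 73.187500 = 22.871094
Exact value: 22.708333
Error: 0.162760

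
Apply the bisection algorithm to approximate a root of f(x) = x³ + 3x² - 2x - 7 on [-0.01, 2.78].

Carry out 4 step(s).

f(x) = x³ + 3x² - 2x - 7
Initial interval: [-0.01, 2.78]

Iteration 1:
  c_1 = (-0.010000 + 2.780000)/2 = 1.385000
  f(c_1) = f(1.385000) = -1.358583
  f(a) × f(c) ≥ 0, new interval: [1.385000, 2.780000]
Iteration 2:
  c_2 = (1.385000 + 2.780000)/2 = 2.082500
  f(c_2) = f(2.082500) = 10.876818
  f(a) × f(c) < 0, new interval: [1.385000, 2.082500]
Iteration 3:
  c_3 = (1.385000 + 2.082500)/2 = 1.733750
  f(c_3) = f(1.733750) = 3.761627
  f(a) × f(c) < 0, new interval: [1.385000, 1.733750]
Iteration 4:
  c_4 = (1.385000 + 1.733750)/2 = 1.559375
  f(c_4) = f(1.559375) = 0.968056
  f(a) × f(c) < 0, new interval: [1.385000, 1.559375]

After 4 iteration(s), the approximation is c_4 = 1.559375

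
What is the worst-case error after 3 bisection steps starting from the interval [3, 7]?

Bisection error bound: |error| ≤ (b-a)/2^n
|error| ≤ (7 - 3)/2^3 = 4/2^3
|error| ≤ 0.5000000000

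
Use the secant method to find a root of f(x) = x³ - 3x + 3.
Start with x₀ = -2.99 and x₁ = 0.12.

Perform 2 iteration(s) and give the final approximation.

f(x) = x³ - 3x + 3
x₀ = -2.99, x₁ = 0.12

Secant formula: x_{n+1} = x_n - f(x_n)(x_n - x_{n-1})/(f(x_n) - f(x_{n-1}))

Iteration 1:
  f(-2.990000) = -14.760899
  f(0.120000) = 2.641728
  x_2 = 0.120000 - 2.641728×(0.120000 - (-2.990000))/(2.641728 - (-14.760899))
       = -0.352100
Iteration 2:
  f(0.120000) = 2.641728
  f(-0.352100) = 4.012648
  x_3 = -0.352100 - 4.012648×(-0.352100 - 0.120000)/(4.012648 - 2.641728)
       = 1.029724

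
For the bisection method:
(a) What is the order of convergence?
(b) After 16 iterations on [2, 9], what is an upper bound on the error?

(a) Bisection has linear (order 1) convergence; the error is halved each step.

(b) Error bound = (b-a)/2^n = (9 - 2)/2^{16}
    = 7/2^{16}

(a) 1 (linear); (b) error ≤ 1.07e-04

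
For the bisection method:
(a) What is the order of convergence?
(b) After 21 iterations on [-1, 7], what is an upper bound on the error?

(a) Bisection has linear (order 1) convergence; the error is halved each step.

(b) Error bound = (b-a)/2^n = (7 - (-1))/2^{21}
    = 8/2^{21}

(a) 1 (linear); (b) error ≤ 3.81e-06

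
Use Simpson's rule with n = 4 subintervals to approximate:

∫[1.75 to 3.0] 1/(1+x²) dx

f(x) = 1/(1+x²)
a = 1.75, b = 3.0, n = 4
h = (b - a)/n = 0.312500

Simpson's rule: (h/3)[f(x₀) + 4f(x₁) + 2f(x₂) + ... + f(xₙ)]

x_0 = 1.7500, f(x_0) = 0.246154, coefficient = 1
x_1 = 2.0625, f(x_1) = 0.190335, coefficient = 4
x_2 = 2.3750, f(x_2) = 0.150588, coefficient = 2
x_3 = 2.6875, f(x_3) = 0.121615, coefficient = 4
x_4 = 3.0000, f(x_4) = 0.100000, coefficient = 1

I ≈ (0.312500/3) × 1.895129 = 0.197409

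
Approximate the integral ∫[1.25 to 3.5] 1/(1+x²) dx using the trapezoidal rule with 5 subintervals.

f(x) = 1/(1+x²)
a = 1.25, b = 3.5, n = 5
h = (b - a)/n = 0.450000

Trapezoidal rule: (h/2)[f(x₀) + 2f(x₁) + 2f(x₂) + ... + f(xₙ)]

x_0 = 1.2500, f(x_0) = 0.390244, coefficient = 1
x_1 = 1.7000, f(x_1) = 0.257069, coefficient = 2
x_2 = 2.1500, f(x_2) = 0.177857, coefficient = 2
x_3 = 2.6000, f(x_3) = 0.128866, coefficient = 2
x_4 = 3.0500, f(x_4) = 0.097064, coefficient = 2
x_5 = 3.5000, f(x_5) = 0.075472, coefficient = 1

I ≈ (0.450000/2) × 1.787428 = 0.402171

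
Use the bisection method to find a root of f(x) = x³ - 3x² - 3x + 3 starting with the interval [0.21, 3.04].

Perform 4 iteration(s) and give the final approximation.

f(x) = x³ - 3x² - 3x + 3
Initial interval: [0.21, 3.04]

Iteration 1:
  c_1 = (0.210000 + 3.040000)/2 = 1.625000
  f(c_1) = f(1.625000) = -5.505859
  f(a) × f(c) < 0, new interval: [0.210000, 1.625000]
Iteration 2:
  c_2 = (0.210000 + 1.625000)/2 = 0.917500
  f(c_2) = f(0.917500) = -1.505562
  f(a) × f(c) < 0, new interval: [0.210000, 0.917500]
Iteration 3:
  c_3 = (0.210000 + 0.917500)/2 = 0.563750
  f(c_3) = f(0.563750) = 0.534475
  f(a) × f(c) ≥ 0, new interval: [0.563750, 0.917500]
Iteration 4:
  c_4 = (0.563750 + 0.917500)/2 = 0.740625
  f(c_4) = f(0.740625) = -0.461200
  f(a) × f(c) < 0, new interval: [0.563750, 0.740625]

After 4 iteration(s), the approximation is c_4 = 0.740625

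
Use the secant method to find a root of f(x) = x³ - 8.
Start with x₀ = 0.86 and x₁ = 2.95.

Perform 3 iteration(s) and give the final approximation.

f(x) = x³ - 8
x₀ = 0.86, x₁ = 2.95

Secant formula: x_{n+1} = x_n - f(x_n)(x_n - x_{n-1})/(f(x_n) - f(x_{n-1}))

Iteration 1:
  f(0.860000) = -7.363944
  f(2.950000) = 17.672375
  x_2 = 2.950000 - 17.672375×(2.950000 - 0.860000)/(17.672375 - (-7.363944))
       = 1.474733
Iteration 2:
  f(2.950000) = 17.672375
  f(1.474733) = -4.792698
  x_3 = 1.474733 - (-4.792698)×(1.474733 - 2.950000)/(-4.792698 - 17.672375)
       = 1.789466
Iteration 3:
  f(1.474733) = -4.792698
  f(1.789466) = -2.269791
  x_4 = 1.789466 - (-2.269791)×(1.789466 - 1.474733)/(-2.269791 - (-4.792698))
       = 2.072623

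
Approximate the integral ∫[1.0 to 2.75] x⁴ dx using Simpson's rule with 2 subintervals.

f(x) = x⁴
a = 1.0, b = 2.75, n = 2
h = (b - a)/n = 0.875000

Simpson's rule: (h/3)[f(x₀) + 4f(x₁) + 2f(x₂) + ... + f(xₙ)]

x_0 = 1.0000, f(x_0) = 1.000000, coefficient = 1
x_1 = 1.8750, f(x_1) = 12.359619, coefficient = 4
x_2 = 2.7500, f(x_2) = 57.191406, coefficient = 1

I ≈ (0.875000/3) × 107.629883 = 31.392049
Exact value: 31.255273
Error: 0.136776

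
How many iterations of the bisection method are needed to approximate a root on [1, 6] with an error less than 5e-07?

We need (b-a)/2^n ≤ 5e-07
(6 - 1)/2^n ≤ 5e-07
5/2^n ≤ 5e-07
2^n ≥ 10000000
n ≥ log₂(10000000) = 23.25
n ≥ 24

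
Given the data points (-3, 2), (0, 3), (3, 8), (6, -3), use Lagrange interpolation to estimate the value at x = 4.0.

Lagrange interpolation formula:
P(x) = Σ yᵢ × Lᵢ(x)
where Lᵢ(x) = Π_{j≠i} (x - xⱼ)/(xᵢ - xⱼ)

L_0(4.0) = (4.0 - 0)/(-3 - 0) × (4.0 - 3)/(-3 - 3) × (4.0 - 6)/(-3 - 6) = 0.049383
L_1(4.0) = (4.0 - (-3))/(0 - (-3)) × (4.0 - 3)/(0 - 3) × (4.0 - 6)/(0 - 6) = -0.259259
L_2(4.0) = (4.0 - (-3))/(3 - (-3)) × (4.0 - 0)/(3 - 0) × (4.0 - 6)/(3 - 6) = 1.037037
L_3(4.0) = (4.0 - (-3))/(6 - (-3)) × (4.0 - 0)/(6 - 0) × (4.0 - 3)/(6 - 3) = 0.172840

P(4.0) = 2×L_0(4.0) + 3×L_1(4.0) + 8×L_2(4.0) + (-3)×L_3(4.0)
P(4.0) = 7.098765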